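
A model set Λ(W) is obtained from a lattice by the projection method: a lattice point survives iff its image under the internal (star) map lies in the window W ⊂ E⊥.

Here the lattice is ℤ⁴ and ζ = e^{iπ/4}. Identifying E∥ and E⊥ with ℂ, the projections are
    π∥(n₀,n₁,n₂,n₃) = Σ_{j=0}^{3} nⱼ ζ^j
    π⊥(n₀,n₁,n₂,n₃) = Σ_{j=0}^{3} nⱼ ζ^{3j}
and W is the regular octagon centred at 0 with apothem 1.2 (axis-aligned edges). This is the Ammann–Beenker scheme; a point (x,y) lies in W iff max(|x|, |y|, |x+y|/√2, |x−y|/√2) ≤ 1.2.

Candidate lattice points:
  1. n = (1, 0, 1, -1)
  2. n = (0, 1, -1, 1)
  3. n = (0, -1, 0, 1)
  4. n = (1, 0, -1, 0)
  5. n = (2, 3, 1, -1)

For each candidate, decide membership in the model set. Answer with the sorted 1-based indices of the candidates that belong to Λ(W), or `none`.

Internal map: ζ^{3j} for j=0..3 gives (1,0), (−√2/2,√2/2), (0,−1), (√2/2,√2/2).
candidate 1: n = (1, 0, 1, -1) → π⊥ ≈ (+0.2929, -1.7071); max(|x|,|y|,|x±y|/√2) = 1.7071 > 1.2 ⇒ ∉ W
candidate 2: n = (0, 1, -1, 1) → π⊥ ≈ (+0.0000, +2.4142); max(|x|,|y|,|x±y|/√2) = 2.4142 > 1.2 ⇒ ∉ W
candidate 3: n = (0, -1, 0, 1) → π⊥ ≈ (+1.4142, +0.0000); max(|x|,|y|,|x±y|/√2) = 1.4142 > 1.2 ⇒ ∉ W
candidate 4: n = (1, 0, -1, 0) → π⊥ ≈ (+1.0000, +1.0000); max(|x|,|y|,|x±y|/√2) = 1.4142 > 1.2 ⇒ ∉ W
candidate 5: n = (2, 3, 1, -1) → π⊥ ≈ (-0.8284, +0.4142); max(|x|,|y|,|x±y|/√2) = 0.8787 ≤ 1.2 ⇒ ∈ W

5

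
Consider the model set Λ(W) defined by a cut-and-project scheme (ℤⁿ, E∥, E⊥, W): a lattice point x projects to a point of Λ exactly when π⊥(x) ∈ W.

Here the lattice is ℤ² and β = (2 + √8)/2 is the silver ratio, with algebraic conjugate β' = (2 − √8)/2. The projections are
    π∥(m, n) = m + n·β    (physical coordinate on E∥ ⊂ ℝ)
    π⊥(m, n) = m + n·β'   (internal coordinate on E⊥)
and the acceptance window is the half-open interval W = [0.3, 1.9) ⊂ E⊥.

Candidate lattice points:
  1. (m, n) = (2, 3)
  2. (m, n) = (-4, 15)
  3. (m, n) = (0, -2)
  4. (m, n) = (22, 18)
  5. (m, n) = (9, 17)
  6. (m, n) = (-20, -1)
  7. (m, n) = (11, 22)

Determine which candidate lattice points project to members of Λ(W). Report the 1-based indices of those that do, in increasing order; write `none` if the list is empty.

1, 3, 7

Compute β' = (2−√8)/2 = -0.4142, so π⊥(m,n) = m -0.4142·n.
#1 (2,3): internal coord 2 + (3)·β' = +0.7574; +0.7574 ∈ [0.3, 1.9) → IN Λ
#2 (-4,15): internal coord -4 + (15)·β' = -10.2132; -10.2132 ∉ [0.3, 1.9) → out
#3 (0,-2): internal coord 0 + (-2)·β' = +0.8284; +0.8284 ∈ [0.3, 1.9) → IN Λ
#4 (22,18): internal coord 22 + (18)·β' = +14.5442; +14.5442 ∉ [0.3, 1.9) → out
#5 (9,17): internal coord 9 + (17)·β' = +1.9584; +1.9584 ∉ [0.3, 1.9) → out
#6 (-20,-1): internal coord -20 + (-1)·β' = -19.5858; -19.5858 ∉ [0.3, 1.9) → out
#7 (11,22): internal coord 11 + (22)·β' = +1.8873; +1.8873 ∈ [0.3, 1.9) → IN Λ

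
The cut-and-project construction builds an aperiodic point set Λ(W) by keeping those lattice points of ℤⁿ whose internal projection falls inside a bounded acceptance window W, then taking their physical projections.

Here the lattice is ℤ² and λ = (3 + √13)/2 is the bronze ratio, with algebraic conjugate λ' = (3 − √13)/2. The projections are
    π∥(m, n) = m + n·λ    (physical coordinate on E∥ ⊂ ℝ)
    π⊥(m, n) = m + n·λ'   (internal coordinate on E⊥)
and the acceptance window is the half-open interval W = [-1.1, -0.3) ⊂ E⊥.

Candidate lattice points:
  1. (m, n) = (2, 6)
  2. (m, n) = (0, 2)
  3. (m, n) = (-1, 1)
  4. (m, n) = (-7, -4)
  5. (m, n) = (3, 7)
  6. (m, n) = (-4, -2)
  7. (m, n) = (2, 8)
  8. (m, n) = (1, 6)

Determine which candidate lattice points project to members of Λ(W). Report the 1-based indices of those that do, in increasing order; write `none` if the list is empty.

2, 7, 8

λ' = (3−√13)/2 ≈ -0.302776.
#1 (2,6): internal coord 2 + (6)·λ' = +0.183346; +0.183346 ∉ [-1.1, -0.3) → out
#2 (0,2): internal coord 0 + (2)·λ' = -0.605551; -0.605551 ∈ [-1.1, -0.3) → IN Λ
#3 (-1,1): internal coord -1 + (1)·λ' = -1.302776; -1.302776 ∉ [-1.1, -0.3) → out
#4 (-7,-4): internal coord -7 + (-4)·λ' = -5.788897; -5.788897 ∉ [-1.1, -0.3) → out
#5 (3,7): internal coord 3 + (7)·λ' = +0.880571; +0.880571 ∉ [-1.1, -0.3) → out
#6 (-4,-2): internal coord -4 + (-2)·λ' = -3.394449; -3.394449 ∉ [-1.1, -0.3) → out
#7 (2,8): internal coord 2 + (8)·λ' = -0.422205; -0.422205 ∈ [-1.1, -0.3) → IN Λ
#8 (1,6): internal coord 1 + (6)·λ' = -0.816654; -0.816654 ∈ [-1.1, -0.3) → IN Λ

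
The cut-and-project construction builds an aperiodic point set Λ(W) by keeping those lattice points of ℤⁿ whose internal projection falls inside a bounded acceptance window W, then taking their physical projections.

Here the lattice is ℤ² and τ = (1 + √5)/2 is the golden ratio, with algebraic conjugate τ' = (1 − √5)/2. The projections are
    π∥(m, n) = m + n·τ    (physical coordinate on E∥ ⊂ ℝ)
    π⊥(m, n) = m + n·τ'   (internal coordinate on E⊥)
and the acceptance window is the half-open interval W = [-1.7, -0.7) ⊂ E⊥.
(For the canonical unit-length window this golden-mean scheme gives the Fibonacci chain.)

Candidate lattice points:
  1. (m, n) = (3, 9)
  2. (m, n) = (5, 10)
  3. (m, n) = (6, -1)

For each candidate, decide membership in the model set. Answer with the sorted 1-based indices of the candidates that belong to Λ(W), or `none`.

τ' = (1−√5)/2 ≈ -0.618034.
[1] lift (3,9): star map gives -2.562306; window check -1.7 ≤ -2.562306 < -0.7 is false → out
[2] lift (5,10): star map gives -1.180340; window check -1.7 ≤ -1.180340 < -0.7 is true → IN Λ
[3] lift (6,-1): star map gives 6.618034; window check -1.7 ≤ 6.618034 < -0.7 is false → out

2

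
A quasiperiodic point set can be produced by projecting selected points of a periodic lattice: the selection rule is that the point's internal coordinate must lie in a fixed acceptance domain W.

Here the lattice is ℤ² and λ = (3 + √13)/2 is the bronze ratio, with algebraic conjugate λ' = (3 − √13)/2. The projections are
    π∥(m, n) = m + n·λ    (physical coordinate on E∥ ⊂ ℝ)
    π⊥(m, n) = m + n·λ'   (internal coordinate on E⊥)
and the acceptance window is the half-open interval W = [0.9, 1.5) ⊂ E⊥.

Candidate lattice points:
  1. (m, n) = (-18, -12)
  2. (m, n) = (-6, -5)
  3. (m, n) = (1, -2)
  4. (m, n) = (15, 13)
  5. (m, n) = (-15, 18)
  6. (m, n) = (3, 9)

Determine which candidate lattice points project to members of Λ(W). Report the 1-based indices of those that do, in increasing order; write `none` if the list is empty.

Numerically λ ≈ 3.302776 and λ' = −1/λ ≈ -0.302776.
candidate 1: (m,n)=(-18,-12) → π∥ = -18-12·λ ≈ -57.633308, π⊥ = -18-12·λ' ≈ -14.366692 ∉ [0.9, 1.5) ⇒ out
candidate 2: (m,n)=(-6,-5) → π∥ = -6-5·λ ≈ -22.513878, π⊥ = -6-5·λ' ≈ -4.486122 ∉ [0.9, 1.5) ⇒ out
candidate 3: (m,n)=(1,-2) → π∥ = 1-2·λ ≈ -5.605551, π⊥ = 1-2·λ' ≈ 1.605551 ∉ [0.9, 1.5) ⇒ out
candidate 4: (m,n)=(15,13) → π∥ = 15+13·λ ≈ 57.936083, π⊥ = 15+13·λ' ≈ 11.063917 ∉ [0.9, 1.5) ⇒ out
candidate 5: (m,n)=(-15,18) → π∥ = -15+18·λ ≈ 44.449961, π⊥ = -15+18·λ' ≈ -20.449961 ∉ [0.9, 1.5) ⇒ out
candidate 6: (m,n)=(3,9) → π∥ = 3+9·λ ≈ 32.724981, π⊥ = 3+9·λ' ≈ 0.275019 ∉ [0.9, 1.5) ⇒ out

none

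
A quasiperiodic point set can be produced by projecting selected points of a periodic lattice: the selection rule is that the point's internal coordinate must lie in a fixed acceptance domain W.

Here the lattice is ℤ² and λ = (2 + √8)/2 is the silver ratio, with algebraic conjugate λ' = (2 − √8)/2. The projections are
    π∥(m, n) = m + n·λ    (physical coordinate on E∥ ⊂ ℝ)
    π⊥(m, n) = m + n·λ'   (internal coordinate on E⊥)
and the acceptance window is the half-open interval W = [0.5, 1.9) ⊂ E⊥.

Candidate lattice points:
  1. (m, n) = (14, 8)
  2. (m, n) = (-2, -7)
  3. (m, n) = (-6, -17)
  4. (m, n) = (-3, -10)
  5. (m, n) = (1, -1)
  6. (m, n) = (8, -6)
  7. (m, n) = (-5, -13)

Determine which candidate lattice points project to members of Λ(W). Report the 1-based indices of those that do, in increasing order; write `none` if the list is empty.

Compute λ' = (2−√8)/2 = -0.414214, so π⊥(m,n) = m -0.414214·n.
candidate 1: (m,n)=(14,8) → π∥ = 14+8·λ ≈ 33.313708, π⊥ = 14+8·λ' ≈ 10.686292 ∉ [0.5, 1.9) ⇒ out
candidate 2: (m,n)=(-2,-7) → π∥ = -2-7·λ ≈ -18.899495, π⊥ = -2-7·λ' ≈ 0.899495 ∈ [0.5, 1.9) ⇒ IN Λ
candidate 3: (m,n)=(-6,-17) → π∥ = -6-17·λ ≈ -47.041631, π⊥ = -6-17·λ' ≈ 1.041631 ∈ [0.5, 1.9) ⇒ IN Λ
candidate 4: (m,n)=(-3,-10) → π∥ = -3-10·λ ≈ -27.142136, π⊥ = -3-10·λ' ≈ 1.142136 ∈ [0.5, 1.9) ⇒ IN Λ
candidate 5: (m,n)=(1,-1) → π∥ = 1-1·λ ≈ -1.414214, π⊥ = 1-1·λ' ≈ 1.414214 ∈ [0.5, 1.9) ⇒ IN Λ
candidate 6: (m,n)=(8,-6) → π∥ = 8-6·λ ≈ -6.485281, π⊥ = 8-6·λ' ≈ 10.485281 ∉ [0.5, 1.9) ⇒ out
candidate 7: (m,n)=(-5,-13) → π∥ = -5-13·λ ≈ -36.384776, π⊥ = -5-13·λ' ≈ 0.384776 ∉ [0.5, 1.9) ⇒ out

2, 3, 4, 5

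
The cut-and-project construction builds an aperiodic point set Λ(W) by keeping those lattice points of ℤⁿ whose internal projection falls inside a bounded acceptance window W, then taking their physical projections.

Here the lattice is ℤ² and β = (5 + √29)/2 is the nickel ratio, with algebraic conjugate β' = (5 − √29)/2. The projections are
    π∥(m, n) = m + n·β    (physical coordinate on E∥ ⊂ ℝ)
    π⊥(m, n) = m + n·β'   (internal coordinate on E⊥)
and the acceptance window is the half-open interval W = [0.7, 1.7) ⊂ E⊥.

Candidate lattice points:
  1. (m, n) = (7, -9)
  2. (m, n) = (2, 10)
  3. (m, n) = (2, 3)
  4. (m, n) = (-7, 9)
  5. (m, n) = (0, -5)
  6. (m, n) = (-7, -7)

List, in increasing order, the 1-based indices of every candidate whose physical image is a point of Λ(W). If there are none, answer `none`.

β' = (5−√29)/2 ≈ -0.1926.
#1 (7,-9): internal coord 7 + (-9)·β' = +8.7332; +8.7332 ∉ [0.7, 1.7) → out
#2 (2,10): internal coord 2 + (10)·β' = +0.0742; +0.0742 ∉ [0.7, 1.7) → out
#3 (2,3): internal coord 2 + (3)·β' = +1.4223; +1.4223 ∈ [0.7, 1.7) → IN Λ
#4 (-7,9): internal coord -7 + (9)·β' = -8.7332; -8.7332 ∉ [0.7, 1.7) → out
#5 (0,-5): internal coord 0 + (-5)·β' = +0.9629; +0.9629 ∈ [0.7, 1.7) → IN Λ
#6 (-7,-7): internal coord -7 + (-7)·β' = -5.6519; -5.6519 ∉ [0.7, 1.7) → out

3, 5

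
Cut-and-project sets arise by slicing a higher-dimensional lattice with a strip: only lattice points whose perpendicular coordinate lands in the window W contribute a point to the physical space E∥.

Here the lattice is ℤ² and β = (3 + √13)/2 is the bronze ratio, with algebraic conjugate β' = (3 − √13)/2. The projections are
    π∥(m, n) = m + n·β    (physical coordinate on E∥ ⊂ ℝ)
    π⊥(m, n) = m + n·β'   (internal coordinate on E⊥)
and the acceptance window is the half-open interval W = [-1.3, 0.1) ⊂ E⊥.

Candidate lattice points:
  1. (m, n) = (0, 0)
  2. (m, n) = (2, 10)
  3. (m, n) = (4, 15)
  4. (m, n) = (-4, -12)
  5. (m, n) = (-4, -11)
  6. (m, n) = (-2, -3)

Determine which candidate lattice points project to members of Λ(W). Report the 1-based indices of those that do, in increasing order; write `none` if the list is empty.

1, 2, 3, 4, 5, 6

Numerically β ≈ 3.3028 and β' = −1/β ≈ -0.3028.
candidate 1: (m,n)=(0,0) → π∥ = 0+0·β ≈ 0.0000, π⊥ = 0+0·β' ≈ 0.0000 ∈ [-1.3, 0.1) ⇒ IN Λ
candidate 2: (m,n)=(2,10) → π∥ = 2+10·β ≈ 35.0278, π⊥ = 2+10·β' ≈ -1.0278 ∈ [-1.3, 0.1) ⇒ IN Λ
candidate 3: (m,n)=(4,15) → π∥ = 4+15·β ≈ 53.5416, π⊥ = 4+15·β' ≈ -0.5416 ∈ [-1.3, 0.1) ⇒ IN Λ
candidate 4: (m,n)=(-4,-12) → π∥ = -4-12·β ≈ -43.6333, π⊥ = -4-12·β' ≈ -0.3667 ∈ [-1.3, 0.1) ⇒ IN Λ
candidate 5: (m,n)=(-4,-11) → π∥ = -4-11·β ≈ -40.3305, π⊥ = -4-11·β' ≈ -0.6695 ∈ [-1.3, 0.1) ⇒ IN Λ
candidate 6: (m,n)=(-2,-3) → π∥ = -2-3·β ≈ -11.9083, π⊥ = -2-3·β' ≈ -1.0917 ∈ [-1.3, 0.1) ⇒ IN Λ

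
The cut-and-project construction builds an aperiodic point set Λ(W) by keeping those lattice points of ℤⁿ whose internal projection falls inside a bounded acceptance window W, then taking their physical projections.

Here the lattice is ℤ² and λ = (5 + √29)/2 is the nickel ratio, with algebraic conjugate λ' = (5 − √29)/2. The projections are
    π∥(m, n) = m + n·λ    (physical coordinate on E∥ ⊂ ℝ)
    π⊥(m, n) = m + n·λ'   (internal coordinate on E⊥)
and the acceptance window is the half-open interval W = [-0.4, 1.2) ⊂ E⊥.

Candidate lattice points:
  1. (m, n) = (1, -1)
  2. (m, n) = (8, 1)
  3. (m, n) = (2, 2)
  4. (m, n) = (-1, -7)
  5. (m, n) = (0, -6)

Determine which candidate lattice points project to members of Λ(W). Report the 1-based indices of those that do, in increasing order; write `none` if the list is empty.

Numerically λ ≈ 5.19258 and λ' = −1/λ ≈ -0.19258.
#1 (1,-1): internal coord 1 + (-1)·λ' = +1.19258; +1.19258 ∈ [-0.4, 1.2) → IN Λ
#2 (8,1): internal coord 8 + (1)·λ' = +7.80742; +7.80742 ∉ [-0.4, 1.2) → out
#3 (2,2): internal coord 2 + (2)·λ' = +1.61484; +1.61484 ∉ [-0.4, 1.2) → out
#4 (-1,-7): internal coord -1 + (-7)·λ' = +0.34808; +0.34808 ∈ [-0.4, 1.2) → IN Λ
#5 (0,-6): internal coord 0 + (-6)·λ' = +1.15549; +1.15549 ∈ [-0.4, 1.2) → IN Λ

1, 4, 5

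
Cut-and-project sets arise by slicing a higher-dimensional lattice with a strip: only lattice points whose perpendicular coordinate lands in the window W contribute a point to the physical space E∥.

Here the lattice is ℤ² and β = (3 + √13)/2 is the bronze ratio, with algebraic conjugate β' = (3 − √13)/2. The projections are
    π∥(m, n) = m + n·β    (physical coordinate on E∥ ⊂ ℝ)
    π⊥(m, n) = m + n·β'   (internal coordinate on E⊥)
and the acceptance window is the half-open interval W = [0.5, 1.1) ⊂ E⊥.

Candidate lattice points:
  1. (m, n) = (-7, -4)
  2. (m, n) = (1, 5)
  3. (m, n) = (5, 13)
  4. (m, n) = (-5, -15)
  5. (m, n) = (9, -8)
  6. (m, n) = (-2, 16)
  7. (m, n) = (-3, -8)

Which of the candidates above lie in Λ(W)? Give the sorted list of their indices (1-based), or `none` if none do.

β' = (3−√13)/2 ≈ -0.302776.
#1 (-7,-4): internal coord -7 + (-4)·β' = -5.788897; -5.788897 ∉ [0.5, 1.1) → out
#2 (1,5): internal coord 1 + (5)·β' = -0.513878; -0.513878 ∉ [0.5, 1.1) → out
#3 (5,13): internal coord 5 + (13)·β' = +1.063917; +1.063917 ∈ [0.5, 1.1) → IN Λ
#4 (-5,-15): internal coord -5 + (-15)·β' = -0.458365; -0.458365 ∉ [0.5, 1.1) → out
#5 (9,-8): internal coord 9 + (-8)·β' = +11.422205; +11.422205 ∉ [0.5, 1.1) → out
#6 (-2,16): internal coord -2 + (16)·β' = -6.844410; -6.844410 ∉ [0.5, 1.1) → out
#7 (-3,-8): internal coord -3 + (-8)·β' = -0.577795; -0.577795 ∉ [0.5, 1.1) → out

3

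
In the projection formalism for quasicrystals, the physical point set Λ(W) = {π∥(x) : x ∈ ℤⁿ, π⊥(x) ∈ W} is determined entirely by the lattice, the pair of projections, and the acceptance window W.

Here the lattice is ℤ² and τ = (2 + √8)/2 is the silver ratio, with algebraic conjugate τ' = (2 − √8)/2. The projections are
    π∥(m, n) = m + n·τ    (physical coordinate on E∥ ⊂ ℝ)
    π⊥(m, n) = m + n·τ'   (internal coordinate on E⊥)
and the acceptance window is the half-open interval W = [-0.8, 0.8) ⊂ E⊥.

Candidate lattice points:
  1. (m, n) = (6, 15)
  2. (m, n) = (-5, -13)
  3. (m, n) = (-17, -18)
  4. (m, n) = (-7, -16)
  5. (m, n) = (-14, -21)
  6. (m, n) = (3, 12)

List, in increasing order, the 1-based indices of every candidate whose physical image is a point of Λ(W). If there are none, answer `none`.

Compute τ' = (2−√8)/2 = -0.41421, so π⊥(m,n) = m -0.41421·n.
[1] lift (6,15): star map gives -0.21320; window check -0.8 ≤ -0.21320 < 0.8 is true → IN Λ
[2] lift (-5,-13): star map gives 0.38478; window check -0.8 ≤ 0.38478 < 0.8 is true → IN Λ
[3] lift (-17,-18): star map gives -9.54416; window check -0.8 ≤ -9.54416 < 0.8 is false → out
[4] lift (-7,-16): star map gives -0.37258; window check -0.8 ≤ -0.37258 < 0.8 is true → IN Λ
[5] lift (-14,-21): star map gives -5.30152; window check -0.8 ≤ -5.30152 < 0.8 is false → out
[6] lift (3,12): star map gives -1.97056; window check -0.8 ≤ -1.97056 < 0.8 is false → out

1, 2, 4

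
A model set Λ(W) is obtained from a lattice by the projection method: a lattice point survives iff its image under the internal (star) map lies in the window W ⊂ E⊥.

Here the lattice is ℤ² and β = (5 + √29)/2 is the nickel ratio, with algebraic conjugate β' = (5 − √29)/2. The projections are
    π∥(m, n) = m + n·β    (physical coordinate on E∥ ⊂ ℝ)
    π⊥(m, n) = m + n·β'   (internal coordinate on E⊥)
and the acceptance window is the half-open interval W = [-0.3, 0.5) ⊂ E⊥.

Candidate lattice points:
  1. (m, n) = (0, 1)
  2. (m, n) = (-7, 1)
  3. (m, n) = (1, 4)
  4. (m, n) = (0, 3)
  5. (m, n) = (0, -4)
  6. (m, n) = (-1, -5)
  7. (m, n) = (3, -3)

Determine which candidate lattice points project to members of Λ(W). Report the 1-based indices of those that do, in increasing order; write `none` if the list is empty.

1, 3, 6

β' = (5−√29)/2 ≈ -0.192582.
#1 (0,1): internal coord 0 + (1)·β' = -0.192582; -0.192582 ∈ [-0.3, 0.5) → IN Λ
#2 (-7,1): internal coord -7 + (1)·β' = -7.192582; -7.192582 ∉ [-0.3, 0.5) → out
#3 (1,4): internal coord 1 + (4)·β' = +0.229670; +0.229670 ∈ [-0.3, 0.5) → IN Λ
#4 (0,3): internal coord 0 + (3)·β' = -0.577747; -0.577747 ∉ [-0.3, 0.5) → out
#5 (0,-4): internal coord 0 + (-4)·β' = +0.770330; +0.770330 ∉ [-0.3, 0.5) → out
#6 (-1,-5): internal coord -1 + (-5)·β' = -0.037088; -0.037088 ∈ [-0.3, 0.5) → IN Λ
#7 (3,-3): internal coord 3 + (-3)·β' = +3.577747; +3.577747 ∉ [-0.3, 0.5) → out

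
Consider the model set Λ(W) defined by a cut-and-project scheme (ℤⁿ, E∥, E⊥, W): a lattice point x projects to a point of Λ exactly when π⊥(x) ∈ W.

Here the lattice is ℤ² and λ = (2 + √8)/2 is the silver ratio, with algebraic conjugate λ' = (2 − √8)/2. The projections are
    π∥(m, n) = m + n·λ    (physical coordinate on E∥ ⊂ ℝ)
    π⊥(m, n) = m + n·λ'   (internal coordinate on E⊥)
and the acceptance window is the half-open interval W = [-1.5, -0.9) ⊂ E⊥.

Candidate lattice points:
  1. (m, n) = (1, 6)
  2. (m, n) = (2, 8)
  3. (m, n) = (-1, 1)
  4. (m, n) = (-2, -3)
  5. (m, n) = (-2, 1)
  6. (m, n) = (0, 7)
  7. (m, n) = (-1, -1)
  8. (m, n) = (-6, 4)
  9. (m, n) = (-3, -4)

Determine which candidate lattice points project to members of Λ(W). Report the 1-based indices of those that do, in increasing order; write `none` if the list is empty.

Numerically λ ≈ 2.4142 and λ' = −1/λ ≈ -0.4142.
#1 (1,6): internal coord 1 + (6)·λ' = -1.4853; -1.4853 ∈ [-1.5, -0.9) → IN Λ
#2 (2,8): internal coord 2 + (8)·λ' = -1.3137; -1.3137 ∈ [-1.5, -0.9) → IN Λ
#3 (-1,1): internal coord -1 + (1)·λ' = -1.4142; -1.4142 ∈ [-1.5, -0.9) → IN Λ
#4 (-2,-3): internal coord -2 + (-3)·λ' = -0.7574; -0.7574 ∉ [-1.5, -0.9) → out
#5 (-2,1): internal coord -2 + (1)·λ' = -2.4142; -2.4142 ∉ [-1.5, -0.9) → out
#6 (0,7): internal coord 0 + (7)·λ' = -2.8995; -2.8995 ∉ [-1.5, -0.9) → out
#7 (-1,-1): internal coord -1 + (-1)·λ' = -0.5858; -0.5858 ∉ [-1.5, -0.9) → out
#8 (-6,4): internal coord -6 + (4)·λ' = -7.6569; -7.6569 ∉ [-1.5, -0.9) → out
#9 (-3,-4): internal coord -3 + (-4)·λ' = -1.3431; -1.3431 ∈ [-1.5, -0.9) → IN Λ

1, 2, 3, 9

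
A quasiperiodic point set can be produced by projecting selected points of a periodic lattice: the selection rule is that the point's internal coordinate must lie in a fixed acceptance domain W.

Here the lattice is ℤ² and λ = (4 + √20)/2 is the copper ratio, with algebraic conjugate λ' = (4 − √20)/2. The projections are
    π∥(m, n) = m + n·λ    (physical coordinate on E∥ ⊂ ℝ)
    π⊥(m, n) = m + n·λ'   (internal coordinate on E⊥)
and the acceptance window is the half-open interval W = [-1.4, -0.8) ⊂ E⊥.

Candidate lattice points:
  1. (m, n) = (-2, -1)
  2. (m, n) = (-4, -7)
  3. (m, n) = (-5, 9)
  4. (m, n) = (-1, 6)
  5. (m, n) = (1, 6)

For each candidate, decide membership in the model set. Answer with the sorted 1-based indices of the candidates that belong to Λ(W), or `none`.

Compute λ' = (4−√20)/2 = -0.23607, so π⊥(m,n) = m -0.23607·n.
[1] lift (-2,-1): star map gives -1.76393; window check -1.4 ≤ -1.76393 < -0.8 is false → out
[2] lift (-4,-7): star map gives -2.34752; window check -1.4 ≤ -2.34752 < -0.8 is false → out
[3] lift (-5,9): star map gives -7.12461; window check -1.4 ≤ -7.12461 < -0.8 is false → out
[4] lift (-1,6): star map gives -2.41641; window check -1.4 ≤ -2.41641 < -0.8 is false → out
[5] lift (1,6): star map gives -0.41641; window check -1.4 ≤ -0.41641 < -0.8 is false → out

none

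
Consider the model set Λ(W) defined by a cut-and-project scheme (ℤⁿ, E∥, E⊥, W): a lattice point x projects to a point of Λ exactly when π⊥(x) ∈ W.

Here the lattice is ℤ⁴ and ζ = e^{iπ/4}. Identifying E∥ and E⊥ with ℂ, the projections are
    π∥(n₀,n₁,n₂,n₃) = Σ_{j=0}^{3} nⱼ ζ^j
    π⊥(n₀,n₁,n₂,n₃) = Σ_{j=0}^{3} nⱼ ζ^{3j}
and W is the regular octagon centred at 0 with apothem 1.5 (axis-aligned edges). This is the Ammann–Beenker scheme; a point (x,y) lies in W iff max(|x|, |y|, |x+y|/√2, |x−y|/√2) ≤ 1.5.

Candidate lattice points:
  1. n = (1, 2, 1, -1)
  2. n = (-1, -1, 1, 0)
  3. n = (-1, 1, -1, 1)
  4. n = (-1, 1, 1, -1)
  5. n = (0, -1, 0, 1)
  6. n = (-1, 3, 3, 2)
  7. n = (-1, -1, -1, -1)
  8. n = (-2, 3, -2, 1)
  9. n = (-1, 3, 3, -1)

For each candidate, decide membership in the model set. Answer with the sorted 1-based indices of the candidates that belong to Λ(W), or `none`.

1, 5, 7

Internal map: ζ^{3j} for j=0..3 gives (1,0), (−√2/2,√2/2), (0,−1), (√2/2,√2/2).
#1 (1, 2, 1, -1): internal (-1.1213, -0.2929); octagon support 1.1213 vs apothem 1.5 → ∈ W
#2 (-1, -1, 1, 0): internal (-0.2929, -1.7071); octagon support 1.7071 vs apothem 1.5 → ∉ W
#3 (-1, 1, -1, 1): internal (-1.0000, 2.4142); octagon support 2.4142 vs apothem 1.5 → ∉ W
#4 (-1, 1, 1, -1): internal (-2.4142, -1.0000); octagon support 2.4142 vs apothem 1.5 → ∉ W
#5 (0, -1, 0, 1): internal (1.4142, 0.0000); octagon support 1.4142 vs apothem 1.5 → ∈ W
#6 (-1, 3, 3, 2): internal (-1.7071, 0.5355); octagon support 1.7071 vs apothem 1.5 → ∉ W
#7 (-1, -1, -1, -1): internal (-1.0000, -0.4142); octagon support 1.0000 vs apothem 1.5 → ∈ W
#8 (-2, 3, -2, 1): internal (-3.4142, 4.8284); octagon support 5.8284 vs apothem 1.5 → ∉ W
#9 (-1, 3, 3, -1): internal (-3.8284, -1.5858); octagon support 3.8284 vs apothem 1.5 → ∉ W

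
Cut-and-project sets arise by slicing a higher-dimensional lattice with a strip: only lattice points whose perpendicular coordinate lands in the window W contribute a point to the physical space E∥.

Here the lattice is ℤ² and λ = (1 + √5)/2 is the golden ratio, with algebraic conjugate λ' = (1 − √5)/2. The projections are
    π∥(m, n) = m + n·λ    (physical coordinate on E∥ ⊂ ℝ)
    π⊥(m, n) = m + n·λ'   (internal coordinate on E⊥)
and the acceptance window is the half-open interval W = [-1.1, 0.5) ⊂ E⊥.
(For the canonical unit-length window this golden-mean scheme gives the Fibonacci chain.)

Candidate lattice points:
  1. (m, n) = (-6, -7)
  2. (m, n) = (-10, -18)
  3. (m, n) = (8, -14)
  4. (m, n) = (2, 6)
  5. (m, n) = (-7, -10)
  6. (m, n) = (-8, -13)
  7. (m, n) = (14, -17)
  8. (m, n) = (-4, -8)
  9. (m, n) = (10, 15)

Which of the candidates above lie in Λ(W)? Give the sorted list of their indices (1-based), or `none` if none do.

5, 6

Compute λ' = (1−√5)/2 = -0.61803, so π⊥(m,n) = m -0.61803·n.
[1] lift (-6,-7): star map gives -1.67376; window check -1.1 ≤ -1.67376 < 0.5 is false → out
[2] lift (-10,-18): star map gives 1.12461; window check -1.1 ≤ 1.12461 < 0.5 is false → out
[3] lift (8,-14): star map gives 16.65248; window check -1.1 ≤ 16.65248 < 0.5 is false → out
[4] lift (2,6): star map gives -1.70820; window check -1.1 ≤ -1.70820 < 0.5 is false → out
[5] lift (-7,-10): star map gives -0.81966; window check -1.1 ≤ -0.81966 < 0.5 is true → IN Λ
[6] lift (-8,-13): star map gives 0.03444; window check -1.1 ≤ 0.03444 < 0.5 is true → IN Λ
[7] lift (14,-17): star map gives 24.50658; window check -1.1 ≤ 24.50658 < 0.5 is false → out
[8] lift (-4,-8): star map gives 0.94427; window check -1.1 ≤ 0.94427 < 0.5 is false → out
[9] lift (10,15): star map gives 0.72949; window check -1.1 ≤ 0.72949 < 0.5 is false → out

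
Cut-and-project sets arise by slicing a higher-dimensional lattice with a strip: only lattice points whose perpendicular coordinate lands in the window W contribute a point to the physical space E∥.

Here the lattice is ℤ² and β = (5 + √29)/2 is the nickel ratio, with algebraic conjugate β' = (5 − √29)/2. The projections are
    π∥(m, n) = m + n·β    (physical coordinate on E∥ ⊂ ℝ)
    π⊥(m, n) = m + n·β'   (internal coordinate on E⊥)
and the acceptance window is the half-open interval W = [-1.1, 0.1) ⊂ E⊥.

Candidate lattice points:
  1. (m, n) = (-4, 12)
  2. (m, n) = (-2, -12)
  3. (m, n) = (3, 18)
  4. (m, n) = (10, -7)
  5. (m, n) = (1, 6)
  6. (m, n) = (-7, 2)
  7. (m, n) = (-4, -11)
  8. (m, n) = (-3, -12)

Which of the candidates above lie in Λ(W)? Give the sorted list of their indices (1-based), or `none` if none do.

Numerically β ≈ 5.19258 and β' = −1/β ≈ -0.19258.
#1 (-4,12): internal coord -4 + (12)·β' = -6.31099; -6.31099 ∉ [-1.1, 0.1) → out
#2 (-2,-12): internal coord -2 + (-12)·β' = +0.31099; +0.31099 ∉ [-1.1, 0.1) → out
#3 (3,18): internal coord 3 + (18)·β' = -0.46648; -0.46648 ∈ [-1.1, 0.1) → IN Λ
#4 (10,-7): internal coord 10 + (-7)·β' = +11.34808; +11.34808 ∉ [-1.1, 0.1) → out
#5 (1,6): internal coord 1 + (6)·β' = -0.15549; -0.15549 ∈ [-1.1, 0.1) → IN Λ
#6 (-7,2): internal coord -7 + (2)·β' = -7.38516; -7.38516 ∉ [-1.1, 0.1) → out
#7 (-4,-11): internal coord -4 + (-11)·β' = -1.88159; -1.88159 ∉ [-1.1, 0.1) → out
#8 (-3,-12): internal coord -3 + (-12)·β' = -0.68901; -0.68901 ∈ [-1.1, 0.1) → IN Λ

3, 5, 8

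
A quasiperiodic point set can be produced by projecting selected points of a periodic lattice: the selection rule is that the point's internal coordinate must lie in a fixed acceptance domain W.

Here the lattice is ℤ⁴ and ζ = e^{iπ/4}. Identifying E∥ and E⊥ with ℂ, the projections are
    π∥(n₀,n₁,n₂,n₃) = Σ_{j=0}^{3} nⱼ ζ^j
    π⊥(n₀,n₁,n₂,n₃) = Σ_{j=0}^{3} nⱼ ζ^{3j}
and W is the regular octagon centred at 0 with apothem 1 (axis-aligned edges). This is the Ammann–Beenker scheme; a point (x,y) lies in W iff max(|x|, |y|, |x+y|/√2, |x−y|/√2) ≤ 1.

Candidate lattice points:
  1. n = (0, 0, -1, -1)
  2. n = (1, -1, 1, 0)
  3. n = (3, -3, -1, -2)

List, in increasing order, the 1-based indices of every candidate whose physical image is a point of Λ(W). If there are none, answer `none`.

With ζ = e^{iπ/4} the internal vectors are ζ^0,ζ^3,ζ^6,ζ^9.
candidate 1: n = (0, 0, -1, -1) → π⊥ ≈ (-0.70711, +0.29289); max(|x|,|y|,|x±y|/√2) = 0.70711 ≤ 1 ⇒ ∈ W
candidate 2: n = (1, -1, 1, 0) → π⊥ ≈ (+1.70711, -1.70711); max(|x|,|y|,|x±y|/√2) = 2.41421 > 1 ⇒ ∉ W
candidate 3: n = (3, -3, -1, -2) → π⊥ ≈ (+3.70711, -2.53553); max(|x|,|y|,|x±y|/√2) = 4.41421 > 1 ⇒ ∉ W

1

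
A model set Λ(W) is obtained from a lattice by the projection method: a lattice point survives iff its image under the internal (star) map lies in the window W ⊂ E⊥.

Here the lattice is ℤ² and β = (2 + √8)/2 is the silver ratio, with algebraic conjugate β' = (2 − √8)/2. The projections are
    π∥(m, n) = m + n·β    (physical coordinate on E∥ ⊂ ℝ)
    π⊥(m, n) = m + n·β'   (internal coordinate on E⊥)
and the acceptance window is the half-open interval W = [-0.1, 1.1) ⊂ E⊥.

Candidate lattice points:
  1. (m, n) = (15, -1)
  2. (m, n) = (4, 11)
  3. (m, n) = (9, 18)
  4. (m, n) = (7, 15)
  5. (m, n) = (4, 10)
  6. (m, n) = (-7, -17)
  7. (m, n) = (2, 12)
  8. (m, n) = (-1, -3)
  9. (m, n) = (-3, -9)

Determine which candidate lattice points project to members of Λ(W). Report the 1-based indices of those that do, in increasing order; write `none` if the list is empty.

Compute β' = (2−√8)/2 = -0.41421, so π⊥(m,n) = m -0.41421·n.
candidate 1: (m,n)=(15,-1) → π∥ = 15-1·β ≈ 12.58579, π⊥ = 15-1·β' ≈ 15.41421 ∉ [-0.1, 1.1) ⇒ out
candidate 2: (m,n)=(4,11) → π∥ = 4+11·β ≈ 30.55635, π⊥ = 4+11·β' ≈ -0.55635 ∉ [-0.1, 1.1) ⇒ out
candidate 3: (m,n)=(9,18) → π∥ = 9+18·β ≈ 52.45584, π⊥ = 9+18·β' ≈ 1.54416 ∉ [-0.1, 1.1) ⇒ out
candidate 4: (m,n)=(7,15) → π∥ = 7+15·β ≈ 43.21320, π⊥ = 7+15·β' ≈ 0.78680 ∈ [-0.1, 1.1) ⇒ IN Λ
candidate 5: (m,n)=(4,10) → π∥ = 4+10·β ≈ 28.14214, π⊥ = 4+10·β' ≈ -0.14214 ∉ [-0.1, 1.1) ⇒ out
candidate 6: (m,n)=(-7,-17) → π∥ = -7-17·β ≈ -48.04163, π⊥ = -7-17·β' ≈ 0.04163 ∈ [-0.1, 1.1) ⇒ IN Λ
candidate 7: (m,n)=(2,12) → π∥ = 2+12·β ≈ 30.97056, π⊥ = 2+12·β' ≈ -2.97056 ∉ [-0.1, 1.1) ⇒ out
candidate 8: (m,n)=(-1,-3) → π∥ = -1-3·β ≈ -8.24264, π⊥ = -1-3·β' ≈ 0.24264 ∈ [-0.1, 1.1) ⇒ IN Λ
candidate 9: (m,n)=(-3,-9) → π∥ = -3-9·β ≈ -24.72792, π⊥ = -3-9·β' ≈ 0.72792 ∈ [-0.1, 1.1) ⇒ IN Λ

4, 6, 8, 9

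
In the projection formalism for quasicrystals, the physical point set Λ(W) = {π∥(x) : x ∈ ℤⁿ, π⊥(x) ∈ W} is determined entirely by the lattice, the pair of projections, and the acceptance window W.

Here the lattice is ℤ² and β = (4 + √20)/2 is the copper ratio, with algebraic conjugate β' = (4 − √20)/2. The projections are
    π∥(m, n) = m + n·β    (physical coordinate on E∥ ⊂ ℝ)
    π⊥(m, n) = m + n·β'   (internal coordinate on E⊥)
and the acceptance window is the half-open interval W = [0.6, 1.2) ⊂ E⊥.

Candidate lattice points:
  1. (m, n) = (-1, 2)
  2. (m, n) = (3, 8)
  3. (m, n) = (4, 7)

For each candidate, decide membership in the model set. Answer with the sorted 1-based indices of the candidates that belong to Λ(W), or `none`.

Compute β' = (4−√20)/2 = -0.236068, so π⊥(m,n) = m -0.236068·n.
candidate 1: (m,n)=(-1,2) → π∥ = -1+2·β ≈ 7.472136, π⊥ = -1+2·β' ≈ -1.472136 ∉ [0.6, 1.2) ⇒ out
candidate 2: (m,n)=(3,8) → π∥ = 3+8·β ≈ 36.888544, π⊥ = 3+8·β' ≈ 1.111456 ∈ [0.6, 1.2) ⇒ IN Λ
candidate 3: (m,n)=(4,7) → π∥ = 4+7·β ≈ 33.652476, π⊥ = 4+7·β' ≈ 2.347524 ∉ [0.6, 1.2) ⇒ out

2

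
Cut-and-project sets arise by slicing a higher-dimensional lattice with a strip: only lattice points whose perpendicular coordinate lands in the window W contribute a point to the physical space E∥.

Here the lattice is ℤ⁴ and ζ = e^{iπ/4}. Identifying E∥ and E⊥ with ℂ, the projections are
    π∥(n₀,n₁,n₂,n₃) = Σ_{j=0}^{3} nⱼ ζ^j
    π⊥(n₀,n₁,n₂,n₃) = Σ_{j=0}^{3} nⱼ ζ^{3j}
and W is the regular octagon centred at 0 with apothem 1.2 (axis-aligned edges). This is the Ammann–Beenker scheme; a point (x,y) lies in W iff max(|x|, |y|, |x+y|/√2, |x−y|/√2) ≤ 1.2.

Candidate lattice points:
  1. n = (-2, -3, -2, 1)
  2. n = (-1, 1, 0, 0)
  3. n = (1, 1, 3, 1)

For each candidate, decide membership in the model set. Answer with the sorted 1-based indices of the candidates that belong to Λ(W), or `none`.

Internal map: ζ^{3j} for j=0..3 gives (1,0), (−√2/2,√2/2), (0,−1), (√2/2,√2/2).
candidate 1: n = (-2, -3, -2, 1) → π⊥ ≈ (+0.82843, +0.58579); max(|x|,|y|,|x±y|/√2) = 1.00000 ≤ 1.2 ⇒ ∈ W
candidate 2: n = (-1, 1, 0, 0) → π⊥ ≈ (-1.70711, +0.70711); max(|x|,|y|,|x±y|/√2) = 1.70711 > 1.2 ⇒ ∉ W
candidate 3: n = (1, 1, 3, 1) → π⊥ ≈ (+1.00000, -1.58579); max(|x|,|y|,|x±y|/√2) = 1.82843 > 1.2 ⇒ ∉ W

1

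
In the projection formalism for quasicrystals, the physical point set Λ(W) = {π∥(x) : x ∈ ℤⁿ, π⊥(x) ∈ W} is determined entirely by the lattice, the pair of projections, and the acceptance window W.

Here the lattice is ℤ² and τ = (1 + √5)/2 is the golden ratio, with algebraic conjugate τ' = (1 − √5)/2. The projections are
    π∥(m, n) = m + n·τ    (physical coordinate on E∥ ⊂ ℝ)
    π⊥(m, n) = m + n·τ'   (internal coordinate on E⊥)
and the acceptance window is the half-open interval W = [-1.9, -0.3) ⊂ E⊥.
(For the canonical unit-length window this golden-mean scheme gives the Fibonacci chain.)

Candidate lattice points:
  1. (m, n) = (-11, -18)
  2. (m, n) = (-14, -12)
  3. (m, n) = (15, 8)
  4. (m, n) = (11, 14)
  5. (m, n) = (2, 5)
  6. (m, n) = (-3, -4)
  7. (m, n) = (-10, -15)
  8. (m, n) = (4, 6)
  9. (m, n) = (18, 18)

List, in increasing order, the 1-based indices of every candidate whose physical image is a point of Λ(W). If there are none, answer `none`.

5, 6, 7

τ' = (1−√5)/2 ≈ -0.61803.
[1] lift (-11,-18): star map gives 0.12461; window check -1.9 ≤ 0.12461 < -0.3 is false → out
[2] lift (-14,-12): star map gives -6.58359; window check -1.9 ≤ -6.58359 < -0.3 is false → out
[3] lift (15,8): star map gives 10.05573; window check -1.9 ≤ 10.05573 < -0.3 is false → out
[4] lift (11,14): star map gives 2.34752; window check -1.9 ≤ 2.34752 < -0.3 is false → out
[5] lift (2,5): star map gives -1.09017; window check -1.9 ≤ -1.09017 < -0.3 is true → IN Λ
[6] lift (-3,-4): star map gives -0.52786; window check -1.9 ≤ -0.52786 < -0.3 is true → IN Λ
[7] lift (-10,-15): star map gives -0.72949; window check -1.9 ≤ -0.72949 < -0.3 is true → IN Λ
[8] lift (4,6): star map gives 0.29180; window check -1.9 ≤ 0.29180 < -0.3 is false → out
[9] lift (18,18): star map gives 6.87539; window check -1.9 ≤ 6.87539 < -0.3 is false → out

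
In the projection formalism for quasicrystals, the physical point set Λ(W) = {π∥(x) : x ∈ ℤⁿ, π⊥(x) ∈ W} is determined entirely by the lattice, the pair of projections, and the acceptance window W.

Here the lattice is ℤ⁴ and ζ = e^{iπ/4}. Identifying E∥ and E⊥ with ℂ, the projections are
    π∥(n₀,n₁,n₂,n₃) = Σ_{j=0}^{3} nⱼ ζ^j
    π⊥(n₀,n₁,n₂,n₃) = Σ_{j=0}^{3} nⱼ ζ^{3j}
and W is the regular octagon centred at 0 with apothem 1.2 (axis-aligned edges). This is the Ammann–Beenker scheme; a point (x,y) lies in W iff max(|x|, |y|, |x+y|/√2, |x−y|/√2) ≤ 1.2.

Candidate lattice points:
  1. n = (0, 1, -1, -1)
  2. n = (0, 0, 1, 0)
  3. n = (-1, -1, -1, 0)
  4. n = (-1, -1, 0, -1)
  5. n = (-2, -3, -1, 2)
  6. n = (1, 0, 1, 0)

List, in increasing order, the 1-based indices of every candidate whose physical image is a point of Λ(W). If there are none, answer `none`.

With ζ = e^{iπ/4} the internal vectors are ζ^0,ζ^3,ζ^6,ζ^9.
#1 (0, 1, -1, -1): internal (-1.41421, 1.00000); octagon support 1.70711 vs apothem 1.2 → ∉ W
#2 (0, 0, 1, 0): internal (0.00000, -1.00000); octagon support 1.00000 vs apothem 1.2 → ∈ W
#3 (-1, -1, -1, 0): internal (-0.29289, 0.29289); octagon support 0.41421 vs apothem 1.2 → ∈ W
#4 (-1, -1, 0, -1): internal (-1.00000, -1.41421); octagon support 1.70711 vs apothem 1.2 → ∉ W
#5 (-2, -3, -1, 2): internal (1.53553, 0.29289); octagon support 1.53553 vs apothem 1.2 → ∉ W
#6 (1, 0, 1, 0): internal (1.00000, -1.00000); octagon support 1.41421 vs apothem 1.2 → ∉ W

2, 3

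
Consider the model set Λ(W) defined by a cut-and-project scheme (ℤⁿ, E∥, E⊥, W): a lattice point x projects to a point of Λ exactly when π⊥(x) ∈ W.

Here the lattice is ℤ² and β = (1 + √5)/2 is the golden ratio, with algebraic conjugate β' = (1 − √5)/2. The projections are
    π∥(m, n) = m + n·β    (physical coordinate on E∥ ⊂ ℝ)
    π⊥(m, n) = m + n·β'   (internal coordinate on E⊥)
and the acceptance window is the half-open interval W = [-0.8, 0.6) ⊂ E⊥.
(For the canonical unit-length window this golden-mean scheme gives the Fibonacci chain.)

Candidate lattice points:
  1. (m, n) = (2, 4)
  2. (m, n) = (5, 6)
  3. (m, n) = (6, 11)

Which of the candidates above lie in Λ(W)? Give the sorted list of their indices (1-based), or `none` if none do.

β' = (1−√5)/2 ≈ -0.6180.
#1 (2,4): internal coord 2 + (4)·β' = -0.4721; -0.4721 ∈ [-0.8, 0.6) → IN Λ
#2 (5,6): internal coord 5 + (6)·β' = +1.2918; +1.2918 ∉ [-0.8, 0.6) → out
#3 (6,11): internal coord 6 + (11)·β' = -0.7984; -0.7984 ∈ [-0.8, 0.6) → IN Λ

1, 3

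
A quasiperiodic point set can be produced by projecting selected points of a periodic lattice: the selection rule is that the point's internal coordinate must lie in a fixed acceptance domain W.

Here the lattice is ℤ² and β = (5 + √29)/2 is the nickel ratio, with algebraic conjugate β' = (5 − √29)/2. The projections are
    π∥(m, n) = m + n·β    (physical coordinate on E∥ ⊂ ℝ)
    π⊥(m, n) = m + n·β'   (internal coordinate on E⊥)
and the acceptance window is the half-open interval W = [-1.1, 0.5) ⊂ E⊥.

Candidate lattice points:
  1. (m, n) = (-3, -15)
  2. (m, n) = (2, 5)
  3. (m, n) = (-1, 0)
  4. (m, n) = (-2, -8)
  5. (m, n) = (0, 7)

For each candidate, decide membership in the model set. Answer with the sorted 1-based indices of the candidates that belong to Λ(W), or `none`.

1, 3, 4

Numerically β ≈ 5.192582 and β' = −1/β ≈ -0.192582.
candidate 1: (m,n)=(-3,-15) → π∥ = -3-15·β ≈ -80.888736, π⊥ = -3-15·β' ≈ -0.111264 ∈ [-1.1, 0.5) ⇒ IN Λ
candidate 2: (m,n)=(2,5) → π∥ = 2+5·β ≈ 27.962912, π⊥ = 2+5·β' ≈ 1.037088 ∉ [-1.1, 0.5) ⇒ out
candidate 3: (m,n)=(-1,0) → π∥ = -1+0·β ≈ -1.000000, π⊥ = -1+0·β' ≈ -1.000000 ∈ [-1.1, 0.5) ⇒ IN Λ
candidate 4: (m,n)=(-2,-8) → π∥ = -2-8·β ≈ -43.540659, π⊥ = -2-8·β' ≈ -0.459341 ∈ [-1.1, 0.5) ⇒ IN Λ
candidate 5: (m,n)=(0,7) → π∥ = 0+7·β ≈ 36.348077, π⊥ = 0+7·β' ≈ -1.348077 ∉ [-1.1, 0.5) ⇒ out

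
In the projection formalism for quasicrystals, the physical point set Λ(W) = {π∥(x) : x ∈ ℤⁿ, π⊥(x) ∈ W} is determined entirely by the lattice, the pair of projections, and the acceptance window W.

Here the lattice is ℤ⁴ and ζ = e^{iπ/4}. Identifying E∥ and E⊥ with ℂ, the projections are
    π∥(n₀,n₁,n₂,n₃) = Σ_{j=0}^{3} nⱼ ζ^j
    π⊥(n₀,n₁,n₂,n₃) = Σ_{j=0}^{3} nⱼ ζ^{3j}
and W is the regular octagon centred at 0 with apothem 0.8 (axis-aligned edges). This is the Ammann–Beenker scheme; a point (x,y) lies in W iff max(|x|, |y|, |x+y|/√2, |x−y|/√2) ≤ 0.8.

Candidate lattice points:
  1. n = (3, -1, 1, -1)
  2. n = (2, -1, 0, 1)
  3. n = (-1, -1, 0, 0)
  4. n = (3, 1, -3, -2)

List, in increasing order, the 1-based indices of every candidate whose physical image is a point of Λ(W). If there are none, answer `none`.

Internal map: ζ^{3j} for j=0..3 gives (1,0), (−√2/2,√2/2), (0,−1), (√2/2,√2/2).
#1 (3, -1, 1, -1): internal (3.00000, -2.41421); octagon support 3.82843 vs apothem 0.8 → ∉ W
#2 (2, -1, 0, 1): internal (3.41421, 0.00000); octagon support 3.41421 vs apothem 0.8 → ∉ W
#3 (-1, -1, 0, 0): internal (-0.29289, -0.70711); octagon support 0.70711 vs apothem 0.8 → ∈ W
#4 (3, 1, -3, -2): internal (0.87868, 2.29289); octagon support 2.29289 vs apothem 0.8 → ∉ W

3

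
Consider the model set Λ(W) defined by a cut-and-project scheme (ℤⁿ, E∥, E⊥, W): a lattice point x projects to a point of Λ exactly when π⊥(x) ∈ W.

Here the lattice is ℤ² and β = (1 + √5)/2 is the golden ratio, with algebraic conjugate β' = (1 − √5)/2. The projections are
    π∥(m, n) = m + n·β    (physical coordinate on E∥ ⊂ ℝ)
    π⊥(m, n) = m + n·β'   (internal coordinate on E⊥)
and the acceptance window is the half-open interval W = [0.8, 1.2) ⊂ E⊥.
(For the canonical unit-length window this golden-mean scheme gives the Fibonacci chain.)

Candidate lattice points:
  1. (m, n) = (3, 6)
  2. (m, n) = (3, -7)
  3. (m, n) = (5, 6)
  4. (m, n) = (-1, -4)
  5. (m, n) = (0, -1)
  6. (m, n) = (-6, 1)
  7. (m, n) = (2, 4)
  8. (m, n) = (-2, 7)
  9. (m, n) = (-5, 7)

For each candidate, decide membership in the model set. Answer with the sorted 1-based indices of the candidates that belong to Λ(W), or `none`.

Numerically β ≈ 1.6180 and β' = −1/β ≈ -0.6180.
[1] lift (3,6): star map gives -0.7082; window check 0.8 ≤ -0.7082 < 1.2 is false → out
[2] lift (3,-7): star map gives 7.3262; window check 0.8 ≤ 7.3262 < 1.2 is false → out
[3] lift (5,6): star map gives 1.2918; window check 0.8 ≤ 1.2918 < 1.2 is false → out
[4] lift (-1,-4): star map gives 1.4721; window check 0.8 ≤ 1.4721 < 1.2 is false → out
[5] lift (0,-1): star map gives 0.6180; window check 0.8 ≤ 0.6180 < 1.2 is false → out
[6] lift (-6,1): star map gives -6.6180; window check 0.8 ≤ -6.6180 < 1.2 is false → out
[7] lift (2,4): star map gives -0.4721; window check 0.8 ≤ -0.4721 < 1.2 is false → out
[8] lift (-2,7): star map gives -6.3262; window check 0.8 ≤ -6.3262 < 1.2 is false → out
[9] lift (-5,7): star map gives -9.3262; window check 0.8 ≤ -9.3262 < 1.2 is false → out

none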